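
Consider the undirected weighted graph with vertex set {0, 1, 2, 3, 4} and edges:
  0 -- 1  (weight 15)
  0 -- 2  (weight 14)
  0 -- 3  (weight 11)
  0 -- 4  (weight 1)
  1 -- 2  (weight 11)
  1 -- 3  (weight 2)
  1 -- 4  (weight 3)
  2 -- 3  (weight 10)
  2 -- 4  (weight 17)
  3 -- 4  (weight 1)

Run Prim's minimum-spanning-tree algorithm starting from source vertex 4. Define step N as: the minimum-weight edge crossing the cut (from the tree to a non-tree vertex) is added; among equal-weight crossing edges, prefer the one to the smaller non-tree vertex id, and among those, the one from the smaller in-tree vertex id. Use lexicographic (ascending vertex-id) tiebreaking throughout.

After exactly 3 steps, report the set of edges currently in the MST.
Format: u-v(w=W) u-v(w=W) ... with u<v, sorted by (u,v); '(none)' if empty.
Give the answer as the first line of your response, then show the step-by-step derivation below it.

0-4(w=1) 1-3(w=2) 3-4(w=1)

step 1: add edge 0-4 (w=1); MST = {0-4(w=1)}
step 2: add edge 3-4 (w=1); MST = {0-4(w=1) 3-4(w=1)}
step 3: add edge 1-3 (w=2); MST = {0-4(w=1) 1-3(w=2) 3-4(w=1)}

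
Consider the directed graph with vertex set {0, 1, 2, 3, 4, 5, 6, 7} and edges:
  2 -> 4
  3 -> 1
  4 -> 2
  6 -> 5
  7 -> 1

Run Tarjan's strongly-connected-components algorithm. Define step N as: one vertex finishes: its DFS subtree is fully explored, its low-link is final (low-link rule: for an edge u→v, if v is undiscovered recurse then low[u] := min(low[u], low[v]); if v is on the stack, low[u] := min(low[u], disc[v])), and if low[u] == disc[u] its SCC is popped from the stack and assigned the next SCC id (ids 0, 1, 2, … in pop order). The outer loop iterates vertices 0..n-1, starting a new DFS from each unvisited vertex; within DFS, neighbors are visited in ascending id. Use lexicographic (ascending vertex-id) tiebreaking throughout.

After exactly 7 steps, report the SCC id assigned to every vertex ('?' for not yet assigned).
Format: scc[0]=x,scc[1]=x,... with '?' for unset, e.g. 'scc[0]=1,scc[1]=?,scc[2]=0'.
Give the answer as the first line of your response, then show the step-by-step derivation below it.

scc[0]=0,scc[1]=1,scc[2]=2,scc[3]=3,scc[4]=2,scc[5]=4,scc[6]=5,scc[7]=?

step 1: low=(low[0]=0,low[1]=?,low[2]=?,low[3]=?,low[4]=?,low[5]=?,low[6]=?,low[7]=?); scc=(scc[0]=0,scc[1]=?,scc[2]=?,scc[3]=?,scc[4]=?,scc[5]=?,scc[6]=?,scc[7]=?)
step 2: low=(low[0]=0,low[1]=1,low[2]=?,low[3]=?,low[4]=?,low[5]=?,low[6]=?,low[7]=?); scc=(scc[0]=0,scc[1]=1,scc[2]=?,scc[3]=?,scc[4]=?,scc[5]=?,scc[6]=?,scc[7]=?)
step 3: low=(low[0]=0,low[1]=1,low[2]=2,low[3]=?,low[4]=2,low[5]=?,low[6]=?,low[7]=?); scc=(scc[0]=0,scc[1]=1,scc[2]=?,scc[3]=?,scc[4]=?,scc[5]=?,scc[6]=?,scc[7]=?)
step 4: low=(low[0]=0,low[1]=1,low[2]=2,low[3]=?,low[4]=2,low[5]=?,low[6]=?,low[7]=?); scc=(scc[0]=0,scc[1]=1,scc[2]=2,scc[3]=?,scc[4]=2,scc[5]=?,scc[6]=?,scc[7]=?)
step 5: low=(low[0]=0,low[1]=1,low[2]=2,low[3]=4,low[4]=2,low[5]=?,low[6]=?,low[7]=?); scc=(scc[0]=0,scc[1]=1,scc[2]=2,scc[3]=3,scc[4]=2,scc[5]=?,scc[6]=?,scc[7]=?)
step 6: low=(low[0]=0,low[1]=1,low[2]=2,low[3]=4,low[4]=2,low[5]=5,low[6]=?,low[7]=?); scc=(scc[0]=0,scc[1]=1,scc[2]=2,scc[3]=3,scc[4]=2,scc[5]=4,scc[6]=?,scc[7]=?)
step 7: low=(low[0]=0,low[1]=1,low[2]=2,low[3]=4,low[4]=2,low[5]=5,low[6]=6,low[7]=?); scc=(scc[0]=0,scc[1]=1,scc[2]=2,scc[3]=3,scc[4]=2,scc[5]=4,scc[6]=5,scc[7]=?)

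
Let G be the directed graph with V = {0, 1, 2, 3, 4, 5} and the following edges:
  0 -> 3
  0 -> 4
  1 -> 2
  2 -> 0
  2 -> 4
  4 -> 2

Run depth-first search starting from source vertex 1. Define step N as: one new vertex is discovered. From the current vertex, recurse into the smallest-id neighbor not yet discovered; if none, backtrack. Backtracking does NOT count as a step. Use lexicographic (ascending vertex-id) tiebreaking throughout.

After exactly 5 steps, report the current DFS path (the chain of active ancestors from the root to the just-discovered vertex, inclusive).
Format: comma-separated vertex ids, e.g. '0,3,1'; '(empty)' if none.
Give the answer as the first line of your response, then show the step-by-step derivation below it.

1,2,0,4

step 1: discover 1; path=1; order=1
step 2: discover 2; path=1>2; order=1,2
step 3: discover 0; path=1>2>0; order=1,2,0
step 4: discover 3; path=1>2>0>3; order=1,2,0,3
step 5: discover 4; path=1>2>0>4; order=1,2,0,3,4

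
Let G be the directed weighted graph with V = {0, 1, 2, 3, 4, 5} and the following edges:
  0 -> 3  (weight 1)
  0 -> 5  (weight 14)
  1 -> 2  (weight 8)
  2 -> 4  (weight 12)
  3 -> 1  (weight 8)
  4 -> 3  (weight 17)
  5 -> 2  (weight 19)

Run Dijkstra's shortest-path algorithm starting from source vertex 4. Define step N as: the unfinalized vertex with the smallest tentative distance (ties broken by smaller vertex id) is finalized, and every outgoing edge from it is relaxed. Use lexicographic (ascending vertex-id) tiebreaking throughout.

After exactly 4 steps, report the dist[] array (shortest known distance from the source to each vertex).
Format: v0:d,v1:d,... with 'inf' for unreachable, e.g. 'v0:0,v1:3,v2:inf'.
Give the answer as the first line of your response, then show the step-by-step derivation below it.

v0:inf,v1:25,v2:33,v3:17,v4:0,v5:inf

step 1: dist = v0:inf,v1:inf,v2:inf,v3:17,v4:0,v5:inf
step 2: dist = v0:inf,v1:25,v2:inf,v3:17,v4:0,v5:inf
step 3: dist = v0:inf,v1:25,v2:33,v3:17,v4:0,v5:inf
step 4: dist = v0:inf,v1:25,v2:33,v3:17,v4:0,v5:inf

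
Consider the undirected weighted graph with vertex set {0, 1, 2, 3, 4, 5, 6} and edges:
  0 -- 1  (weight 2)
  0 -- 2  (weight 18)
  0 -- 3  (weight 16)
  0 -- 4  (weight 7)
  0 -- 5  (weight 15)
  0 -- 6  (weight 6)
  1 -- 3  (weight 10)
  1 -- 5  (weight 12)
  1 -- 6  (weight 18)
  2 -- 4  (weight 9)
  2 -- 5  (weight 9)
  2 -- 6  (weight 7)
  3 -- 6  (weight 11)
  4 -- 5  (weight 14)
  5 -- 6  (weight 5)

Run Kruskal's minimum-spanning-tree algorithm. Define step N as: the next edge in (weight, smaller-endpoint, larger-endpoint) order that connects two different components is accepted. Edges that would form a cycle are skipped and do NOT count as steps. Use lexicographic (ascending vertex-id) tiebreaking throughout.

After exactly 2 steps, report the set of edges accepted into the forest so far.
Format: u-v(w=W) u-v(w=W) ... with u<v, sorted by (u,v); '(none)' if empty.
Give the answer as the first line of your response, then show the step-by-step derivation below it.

0-1(w=2) 5-6(w=5)

step 1: add edge 0-1 (w=2); MST = {0-1(w=2)}
step 2: add edge 5-6 (w=5); MST = {0-1(w=2) 5-6(w=5)}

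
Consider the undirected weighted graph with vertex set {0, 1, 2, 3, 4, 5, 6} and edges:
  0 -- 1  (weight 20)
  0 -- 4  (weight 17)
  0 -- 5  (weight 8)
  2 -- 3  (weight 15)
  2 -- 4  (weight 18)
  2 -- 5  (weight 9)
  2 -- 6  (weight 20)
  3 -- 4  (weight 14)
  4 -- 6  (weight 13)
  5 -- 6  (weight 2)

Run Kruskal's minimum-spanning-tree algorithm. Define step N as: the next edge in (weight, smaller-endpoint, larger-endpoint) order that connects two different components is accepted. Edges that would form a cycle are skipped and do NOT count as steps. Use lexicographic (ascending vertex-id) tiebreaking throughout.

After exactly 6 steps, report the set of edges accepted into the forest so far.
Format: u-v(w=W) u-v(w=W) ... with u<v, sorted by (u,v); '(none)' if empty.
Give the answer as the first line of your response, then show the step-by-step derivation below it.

0-1(w=20) 0-5(w=8) 2-5(w=9) 3-4(w=14) 4-6(w=13) 5-6(w=2)

step 1: add edge 5-6 (w=2); MST = {5-6(w=2)}
step 2: add edge 0-5 (w=8); MST = {0-5(w=8) 5-6(w=2)}
step 3: add edge 2-5 (w=9); MST = {0-5(w=8) 2-5(w=9) 5-6(w=2)}
step 4: add edge 4-6 (w=13); MST = {0-5(w=8) 2-5(w=9) 4-6(w=13) 5-6(w=2)}
step 5: add edge 3-4 (w=14); MST = {0-5(w=8) 2-5(w=9) 3-4(w=14) 4-6(w=13) 5-6(w=2)}
step 6: add edge 0-1 (w=20); MST = {0-1(w=20) 0-5(w=8) 2-5(w=9) 3-4(w=14) 4-6(w=13) 5-6(w=2)}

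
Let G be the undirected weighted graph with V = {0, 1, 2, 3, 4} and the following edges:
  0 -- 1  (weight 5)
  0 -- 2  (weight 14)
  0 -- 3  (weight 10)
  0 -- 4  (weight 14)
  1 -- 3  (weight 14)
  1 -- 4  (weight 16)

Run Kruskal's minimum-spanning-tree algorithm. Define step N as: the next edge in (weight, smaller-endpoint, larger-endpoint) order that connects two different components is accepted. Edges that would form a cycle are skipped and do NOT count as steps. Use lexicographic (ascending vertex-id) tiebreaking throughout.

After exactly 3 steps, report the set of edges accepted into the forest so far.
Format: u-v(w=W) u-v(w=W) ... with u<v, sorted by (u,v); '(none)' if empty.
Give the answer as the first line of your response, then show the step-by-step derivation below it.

0-1(w=5) 0-2(w=14) 0-3(w=10)

step 1: add edge 0-1 (w=5); MST = {0-1(w=5)}
step 2: add edge 0-3 (w=10); MST = {0-1(w=5) 0-3(w=10)}
step 3: add edge 0-2 (w=14); MST = {0-1(w=5) 0-2(w=14) 0-3(w=10)}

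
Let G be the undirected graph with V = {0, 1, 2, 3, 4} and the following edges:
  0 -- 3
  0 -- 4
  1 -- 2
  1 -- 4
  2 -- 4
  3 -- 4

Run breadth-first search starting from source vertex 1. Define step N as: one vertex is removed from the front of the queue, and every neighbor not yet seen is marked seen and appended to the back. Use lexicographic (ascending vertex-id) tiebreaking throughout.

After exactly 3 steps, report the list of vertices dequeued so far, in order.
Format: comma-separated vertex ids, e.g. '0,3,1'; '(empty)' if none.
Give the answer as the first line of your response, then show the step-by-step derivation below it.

1,2,4

step 1: dequeue 1; queue=[2,4]; order=1
step 2: dequeue 2; queue=[4]; order=1,2
step 3: dequeue 4; queue=[0,3]; order=1,2,4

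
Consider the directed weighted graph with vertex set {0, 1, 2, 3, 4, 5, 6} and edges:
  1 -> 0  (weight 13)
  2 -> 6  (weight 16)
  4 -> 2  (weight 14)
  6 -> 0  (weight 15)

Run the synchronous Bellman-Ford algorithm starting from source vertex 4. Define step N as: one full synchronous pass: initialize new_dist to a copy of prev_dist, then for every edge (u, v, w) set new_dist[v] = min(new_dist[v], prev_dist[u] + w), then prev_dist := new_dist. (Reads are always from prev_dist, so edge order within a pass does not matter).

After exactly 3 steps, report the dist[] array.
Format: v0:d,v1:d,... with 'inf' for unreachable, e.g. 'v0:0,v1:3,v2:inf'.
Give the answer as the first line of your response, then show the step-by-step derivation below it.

v0:45,v1:inf,v2:14,v3:inf,v4:0,v5:inf,v6:30

step 1: dist = v0:inf,v1:inf,v2:14,v3:inf,v4:0,v5:inf,v6:inf
step 2: dist = v0:inf,v1:inf,v2:14,v3:inf,v4:0,v5:inf,v6:30
step 3: dist = v0:45,v1:inf,v2:14,v3:inf,v4:0,v5:inf,v6:30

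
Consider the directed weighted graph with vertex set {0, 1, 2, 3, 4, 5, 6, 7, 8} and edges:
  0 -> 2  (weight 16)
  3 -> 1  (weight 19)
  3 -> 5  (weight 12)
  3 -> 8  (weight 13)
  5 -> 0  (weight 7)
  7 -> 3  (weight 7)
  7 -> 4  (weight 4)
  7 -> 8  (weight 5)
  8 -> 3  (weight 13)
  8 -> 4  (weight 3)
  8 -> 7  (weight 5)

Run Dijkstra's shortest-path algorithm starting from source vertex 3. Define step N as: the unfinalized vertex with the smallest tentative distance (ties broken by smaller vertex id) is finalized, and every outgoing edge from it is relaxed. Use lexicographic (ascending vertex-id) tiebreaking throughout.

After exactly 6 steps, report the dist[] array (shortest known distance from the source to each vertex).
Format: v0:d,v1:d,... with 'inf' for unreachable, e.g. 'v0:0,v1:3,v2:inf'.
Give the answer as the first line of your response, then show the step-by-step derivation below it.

v0:19,v1:19,v2:35,v3:0,v4:16,v5:12,v6:inf,v7:18,v8:13

step 1: dist = v0:inf,v1:19,v2:inf,v3:0,v4:inf,v5:12,v6:inf,v7:inf,v8:13
step 2: dist = v0:19,v1:19,v2:inf,v3:0,v4:inf,v5:12,v6:inf,v7:inf,v8:13
step 3: dist = v0:19,v1:19,v2:inf,v3:0,v4:16,v5:12,v6:inf,v7:18,v8:13
step 4: dist = v0:19,v1:19,v2:inf,v3:0,v4:16,v5:12,v6:inf,v7:18,v8:13
step 5: dist = v0:19,v1:19,v2:inf,v3:0,v4:16,v5:12,v6:inf,v7:18,v8:13
step 6: dist = v0:19,v1:19,v2:35,v3:0,v4:16,v5:12,v6:inf,v7:18,v8:13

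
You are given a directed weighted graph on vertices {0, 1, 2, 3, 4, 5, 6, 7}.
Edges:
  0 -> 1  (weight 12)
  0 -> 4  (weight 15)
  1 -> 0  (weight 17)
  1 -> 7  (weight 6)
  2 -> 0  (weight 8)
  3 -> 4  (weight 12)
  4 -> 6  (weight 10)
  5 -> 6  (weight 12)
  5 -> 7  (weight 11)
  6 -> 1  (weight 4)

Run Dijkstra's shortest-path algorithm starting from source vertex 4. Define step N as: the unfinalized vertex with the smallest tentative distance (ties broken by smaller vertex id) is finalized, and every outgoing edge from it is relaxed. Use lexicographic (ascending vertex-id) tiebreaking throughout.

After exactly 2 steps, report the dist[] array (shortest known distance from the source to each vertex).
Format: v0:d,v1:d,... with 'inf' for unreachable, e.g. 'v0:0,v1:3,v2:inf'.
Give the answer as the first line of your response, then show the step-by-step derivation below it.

v0:inf,v1:14,v2:inf,v3:inf,v4:0,v5:inf,v6:10,v7:inf

step 1: dist = v0:inf,v1:inf,v2:inf,v3:inf,v4:0,v5:inf,v6:10,v7:inf
step 2: dist = v0:inf,v1:14,v2:inf,v3:inf,v4:0,v5:inf,v6:10,v7:inf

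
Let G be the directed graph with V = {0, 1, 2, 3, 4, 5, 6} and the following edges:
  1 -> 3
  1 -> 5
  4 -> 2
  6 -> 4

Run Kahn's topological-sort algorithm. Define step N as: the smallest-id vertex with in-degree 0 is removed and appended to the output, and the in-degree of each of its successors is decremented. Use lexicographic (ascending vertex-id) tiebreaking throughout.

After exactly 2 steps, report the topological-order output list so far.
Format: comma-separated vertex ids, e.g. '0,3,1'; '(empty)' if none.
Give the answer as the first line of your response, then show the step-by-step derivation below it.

0,1

step 1: output 0; order=[0]; indeg=(0,0,1,1,1,1,0)
step 2: output 1; order=[0,1]; indeg=(0,0,1,0,1,0,0)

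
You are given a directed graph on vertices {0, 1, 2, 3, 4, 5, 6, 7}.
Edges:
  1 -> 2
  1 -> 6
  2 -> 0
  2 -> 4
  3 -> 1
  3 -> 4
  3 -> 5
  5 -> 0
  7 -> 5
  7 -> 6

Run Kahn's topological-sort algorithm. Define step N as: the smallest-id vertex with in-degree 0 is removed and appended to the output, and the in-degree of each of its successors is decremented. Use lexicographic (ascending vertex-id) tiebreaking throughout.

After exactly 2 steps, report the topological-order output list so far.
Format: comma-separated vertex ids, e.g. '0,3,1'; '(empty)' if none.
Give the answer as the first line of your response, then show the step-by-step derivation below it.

3,1

step 1: output 3; order=[3]; indeg=(2,0,1,0,1,1,2,0)
step 2: output 1; order=[3,1]; indeg=(2,0,0,0,1,1,1,0)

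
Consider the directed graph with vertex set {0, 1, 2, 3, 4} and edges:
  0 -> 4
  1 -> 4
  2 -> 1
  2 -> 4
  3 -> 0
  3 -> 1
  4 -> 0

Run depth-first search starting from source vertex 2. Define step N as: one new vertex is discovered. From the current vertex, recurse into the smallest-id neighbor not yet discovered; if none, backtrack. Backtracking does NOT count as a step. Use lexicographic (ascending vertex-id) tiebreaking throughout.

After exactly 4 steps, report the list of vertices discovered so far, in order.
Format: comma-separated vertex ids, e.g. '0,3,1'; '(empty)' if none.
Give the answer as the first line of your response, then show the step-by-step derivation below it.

2,1,4,0

step 1: discover 2; path=2; order=2
step 2: discover 1; path=2>1; order=2,1
step 3: discover 4; path=2>1>4; order=2,1,4
step 4: discover 0; path=2>1>4>0; order=2,1,4,0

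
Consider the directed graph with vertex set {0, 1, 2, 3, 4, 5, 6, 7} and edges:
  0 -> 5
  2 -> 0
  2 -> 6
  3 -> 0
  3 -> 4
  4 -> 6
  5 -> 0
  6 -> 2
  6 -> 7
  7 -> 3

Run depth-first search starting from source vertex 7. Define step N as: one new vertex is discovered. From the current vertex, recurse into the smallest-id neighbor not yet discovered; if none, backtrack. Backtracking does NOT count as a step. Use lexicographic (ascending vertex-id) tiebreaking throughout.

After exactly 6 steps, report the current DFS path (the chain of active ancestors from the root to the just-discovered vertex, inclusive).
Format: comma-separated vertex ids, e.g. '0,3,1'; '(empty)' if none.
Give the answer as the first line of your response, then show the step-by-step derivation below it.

7,3,4,6

step 1: discover 7; path=7; order=7
step 2: discover 3; path=7>3; order=7,3
step 3: discover 0; path=7>3>0; order=7,3,0
step 4: discover 5; path=7>3>0>5; order=7,3,0,5
step 5: discover 4; path=7>3>4; order=7,3,0,5,4
step 6: discover 6; path=7>3>4>6; order=7,3,0,5,4,6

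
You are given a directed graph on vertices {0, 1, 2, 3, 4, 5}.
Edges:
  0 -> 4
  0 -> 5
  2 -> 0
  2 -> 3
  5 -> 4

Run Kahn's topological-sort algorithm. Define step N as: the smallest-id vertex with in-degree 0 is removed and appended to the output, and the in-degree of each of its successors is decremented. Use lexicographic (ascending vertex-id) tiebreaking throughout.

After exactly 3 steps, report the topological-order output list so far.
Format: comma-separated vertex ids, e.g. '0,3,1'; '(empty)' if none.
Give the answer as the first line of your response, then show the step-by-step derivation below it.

1,2,0

step 1: output 1; order=[1]; indeg=(1,0,0,1,2,1)
step 2: output 2; order=[1,2]; indeg=(0,0,0,0,2,1)
step 3: output 0; order=[1,2,0]; indeg=(0,0,0,0,1,0)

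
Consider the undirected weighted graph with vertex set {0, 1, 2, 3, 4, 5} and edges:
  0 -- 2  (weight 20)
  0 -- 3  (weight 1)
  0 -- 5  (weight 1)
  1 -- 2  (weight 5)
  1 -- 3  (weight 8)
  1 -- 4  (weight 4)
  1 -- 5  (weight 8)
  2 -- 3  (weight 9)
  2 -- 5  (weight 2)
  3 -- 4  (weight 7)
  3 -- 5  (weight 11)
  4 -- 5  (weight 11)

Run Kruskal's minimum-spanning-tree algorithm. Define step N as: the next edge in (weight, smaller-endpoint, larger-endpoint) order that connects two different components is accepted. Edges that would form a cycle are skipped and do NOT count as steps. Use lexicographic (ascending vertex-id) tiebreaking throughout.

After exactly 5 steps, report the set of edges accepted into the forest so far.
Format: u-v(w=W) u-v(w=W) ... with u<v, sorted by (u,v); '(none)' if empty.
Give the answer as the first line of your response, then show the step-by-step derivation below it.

0-3(w=1) 0-5(w=1) 1-2(w=5) 1-4(w=4) 2-5(w=2)

step 1: add edge 0-3 (w=1); MST = {0-3(w=1)}
step 2: add edge 0-5 (w=1); MST = {0-3(w=1) 0-5(w=1)}
step 3: add edge 2-5 (w=2); MST = {0-3(w=1) 0-5(w=1) 2-5(w=2)}
step 4: add edge 1-4 (w=4); MST = {0-3(w=1) 0-5(w=1) 1-4(w=4) 2-5(w=2)}
step 5: add edge 1-2 (w=5); MST = {0-3(w=1) 0-5(w=1) 1-2(w=5) 1-4(w=4) 2-5(w=2)}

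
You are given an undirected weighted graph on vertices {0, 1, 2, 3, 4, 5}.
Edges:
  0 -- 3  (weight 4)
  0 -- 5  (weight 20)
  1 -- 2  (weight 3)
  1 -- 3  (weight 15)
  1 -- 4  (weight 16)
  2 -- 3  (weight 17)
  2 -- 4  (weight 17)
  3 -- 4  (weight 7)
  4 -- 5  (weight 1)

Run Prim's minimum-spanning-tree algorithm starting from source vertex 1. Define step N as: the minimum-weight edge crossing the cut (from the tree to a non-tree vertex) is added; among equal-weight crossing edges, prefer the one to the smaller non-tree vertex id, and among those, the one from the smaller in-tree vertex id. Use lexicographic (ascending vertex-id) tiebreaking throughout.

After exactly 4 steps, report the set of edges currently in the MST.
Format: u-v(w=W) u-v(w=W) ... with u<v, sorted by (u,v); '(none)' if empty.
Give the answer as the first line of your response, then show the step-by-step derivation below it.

0-3(w=4) 1-2(w=3) 1-3(w=15) 3-4(w=7)

step 1: add edge 1-2 (w=3); MST = {1-2(w=3)}
step 2: add edge 1-3 (w=15); MST = {1-2(w=3) 1-3(w=15)}
step 3: add edge 0-3 (w=4); MST = {0-3(w=4) 1-2(w=3) 1-3(w=15)}
step 4: add edge 3-4 (w=7); MST = {0-3(w=4) 1-2(w=3) 1-3(w=15) 3-4(w=7)}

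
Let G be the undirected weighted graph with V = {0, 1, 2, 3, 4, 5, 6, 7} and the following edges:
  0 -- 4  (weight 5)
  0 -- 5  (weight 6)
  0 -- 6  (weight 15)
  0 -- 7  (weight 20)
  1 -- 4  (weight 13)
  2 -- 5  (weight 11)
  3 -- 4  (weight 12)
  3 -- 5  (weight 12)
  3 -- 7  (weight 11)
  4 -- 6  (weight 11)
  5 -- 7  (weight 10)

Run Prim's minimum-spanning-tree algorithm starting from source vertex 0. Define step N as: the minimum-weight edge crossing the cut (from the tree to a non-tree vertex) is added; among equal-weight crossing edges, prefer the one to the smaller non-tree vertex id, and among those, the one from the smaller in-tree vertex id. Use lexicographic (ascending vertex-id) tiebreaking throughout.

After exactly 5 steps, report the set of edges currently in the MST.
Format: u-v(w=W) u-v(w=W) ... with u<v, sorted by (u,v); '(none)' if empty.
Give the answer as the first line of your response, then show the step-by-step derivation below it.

0-4(w=5) 0-5(w=6) 2-5(w=11) 3-7(w=11) 5-7(w=10)

step 1: add edge 0-4 (w=5); MST = {0-4(w=5)}
step 2: add edge 0-5 (w=6); MST = {0-4(w=5) 0-5(w=6)}
step 3: add edge 5-7 (w=10); MST = {0-4(w=5) 0-5(w=6) 5-7(w=10)}
step 4: add edge 2-5 (w=11); MST = {0-4(w=5) 0-5(w=6) 2-5(w=11) 5-7(w=10)}
step 5: add edge 3-7 (w=11); MST = {0-4(w=5) 0-5(w=6) 2-5(w=11) 3-7(w=11) 5-7(w=10)}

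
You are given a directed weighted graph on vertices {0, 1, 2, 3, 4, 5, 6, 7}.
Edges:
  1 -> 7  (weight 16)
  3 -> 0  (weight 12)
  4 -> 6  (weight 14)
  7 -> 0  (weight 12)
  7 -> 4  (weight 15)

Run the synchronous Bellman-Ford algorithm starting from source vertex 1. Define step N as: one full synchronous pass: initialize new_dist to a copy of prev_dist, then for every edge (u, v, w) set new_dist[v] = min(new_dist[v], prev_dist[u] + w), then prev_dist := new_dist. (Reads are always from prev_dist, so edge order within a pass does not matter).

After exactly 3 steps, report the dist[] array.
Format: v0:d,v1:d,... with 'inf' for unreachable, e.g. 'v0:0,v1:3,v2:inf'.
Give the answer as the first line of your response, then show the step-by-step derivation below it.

v0:28,v1:0,v2:inf,v3:inf,v4:31,v5:inf,v6:45,v7:16

step 1: dist = v0:inf,v1:0,v2:inf,v3:inf,v4:inf,v5:inf,v6:inf,v7:16
step 2: dist = v0:28,v1:0,v2:inf,v3:inf,v4:31,v5:inf,v6:inf,v7:16
step 3: dist = v0:28,v1:0,v2:inf,v3:inf,v4:31,v5:inf,v6:45,v7:16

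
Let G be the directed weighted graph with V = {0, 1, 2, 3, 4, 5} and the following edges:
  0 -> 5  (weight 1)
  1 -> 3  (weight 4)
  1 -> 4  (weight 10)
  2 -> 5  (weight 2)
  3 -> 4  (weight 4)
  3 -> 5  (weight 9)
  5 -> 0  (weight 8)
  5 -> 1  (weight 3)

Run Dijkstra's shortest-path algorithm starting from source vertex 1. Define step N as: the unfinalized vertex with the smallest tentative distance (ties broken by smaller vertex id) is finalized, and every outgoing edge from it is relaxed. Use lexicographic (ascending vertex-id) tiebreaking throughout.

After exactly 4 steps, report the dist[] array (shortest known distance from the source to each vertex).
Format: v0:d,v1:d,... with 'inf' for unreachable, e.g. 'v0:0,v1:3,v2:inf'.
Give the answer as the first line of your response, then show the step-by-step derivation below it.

v0:21,v1:0,v2:inf,v3:4,v4:8,v5:13

step 1: dist = v0:inf,v1:0,v2:inf,v3:4,v4:10,v5:inf
step 2: dist = v0:inf,v1:0,v2:inf,v3:4,v4:8,v5:13
step 3: dist = v0:inf,v1:0,v2:inf,v3:4,v4:8,v5:13
step 4: dist = v0:21,v1:0,v2:inf,v3:4,v4:8,v5:13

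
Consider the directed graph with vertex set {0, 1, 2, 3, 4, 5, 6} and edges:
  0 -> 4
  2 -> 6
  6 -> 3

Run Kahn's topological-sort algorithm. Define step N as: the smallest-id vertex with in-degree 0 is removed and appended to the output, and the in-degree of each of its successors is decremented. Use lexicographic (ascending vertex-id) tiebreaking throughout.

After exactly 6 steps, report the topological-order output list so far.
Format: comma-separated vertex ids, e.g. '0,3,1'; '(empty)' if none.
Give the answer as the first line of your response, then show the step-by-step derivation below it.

0,1,2,4,5,6

step 1: output 0; order=[0]; indeg=(0,0,0,1,0,0,1)
step 2: output 1; order=[0,1]; indeg=(0,0,0,1,0,0,1)
step 3: output 2; order=[0,1,2]; indeg=(0,0,0,1,0,0,0)
step 4: output 4; order=[0,1,2,4]; indeg=(0,0,0,1,0,0,0)
step 5: output 5; order=[0,1,2,4,5]; indeg=(0,0,0,1,0,0,0)
step 6: output 6; order=[0,1,2,4,5,6]; indeg=(0,0,0,0,0,0,0)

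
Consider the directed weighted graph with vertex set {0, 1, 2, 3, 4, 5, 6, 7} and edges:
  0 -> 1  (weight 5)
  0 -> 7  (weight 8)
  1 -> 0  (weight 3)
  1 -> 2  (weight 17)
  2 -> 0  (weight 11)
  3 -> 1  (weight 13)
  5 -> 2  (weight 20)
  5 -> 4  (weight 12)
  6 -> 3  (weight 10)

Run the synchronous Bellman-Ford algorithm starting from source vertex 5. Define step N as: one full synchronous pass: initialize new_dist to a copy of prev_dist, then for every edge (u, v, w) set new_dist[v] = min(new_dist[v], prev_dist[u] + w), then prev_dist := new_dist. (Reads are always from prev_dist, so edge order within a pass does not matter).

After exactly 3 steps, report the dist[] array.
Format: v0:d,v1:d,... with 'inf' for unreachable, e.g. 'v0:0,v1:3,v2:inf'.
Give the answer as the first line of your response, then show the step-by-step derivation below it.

v0:31,v1:36,v2:20,v3:inf,v4:12,v5:0,v6:inf,v7:39

step 1: dist = v0:inf,v1:inf,v2:20,v3:inf,v4:12,v5:0,v6:inf,v7:inf
step 2: dist = v0:31,v1:inf,v2:20,v3:inf,v4:12,v5:0,v6:inf,v7:inf
step 3: dist = v0:31,v1:36,v2:20,v3:inf,v4:12,v5:0,v6:inf,v7:39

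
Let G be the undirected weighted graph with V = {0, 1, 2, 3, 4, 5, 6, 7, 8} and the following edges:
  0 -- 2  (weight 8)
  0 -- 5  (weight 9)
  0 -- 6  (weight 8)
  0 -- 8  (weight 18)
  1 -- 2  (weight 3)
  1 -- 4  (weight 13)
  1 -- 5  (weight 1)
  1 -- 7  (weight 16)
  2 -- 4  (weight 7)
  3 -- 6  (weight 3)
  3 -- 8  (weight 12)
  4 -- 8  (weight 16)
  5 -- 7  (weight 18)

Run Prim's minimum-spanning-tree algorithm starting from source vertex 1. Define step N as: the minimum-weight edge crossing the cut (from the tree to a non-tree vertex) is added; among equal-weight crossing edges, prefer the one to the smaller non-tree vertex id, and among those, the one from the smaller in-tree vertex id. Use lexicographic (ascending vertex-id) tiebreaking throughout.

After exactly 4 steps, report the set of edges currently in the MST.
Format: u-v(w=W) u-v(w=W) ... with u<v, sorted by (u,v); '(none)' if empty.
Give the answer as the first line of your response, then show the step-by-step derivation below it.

0-2(w=8) 1-2(w=3) 1-5(w=1) 2-4(w=7)

step 1: add edge 1-5 (w=1); MST = {1-5(w=1)}
step 2: add edge 1-2 (w=3); MST = {1-2(w=3) 1-5(w=1)}
step 3: add edge 2-4 (w=7); MST = {1-2(w=3) 1-5(w=1) 2-4(w=7)}
step 4: add edge 0-2 (w=8); MST = {0-2(w=8) 1-2(w=3) 1-5(w=1) 2-4(w=7)}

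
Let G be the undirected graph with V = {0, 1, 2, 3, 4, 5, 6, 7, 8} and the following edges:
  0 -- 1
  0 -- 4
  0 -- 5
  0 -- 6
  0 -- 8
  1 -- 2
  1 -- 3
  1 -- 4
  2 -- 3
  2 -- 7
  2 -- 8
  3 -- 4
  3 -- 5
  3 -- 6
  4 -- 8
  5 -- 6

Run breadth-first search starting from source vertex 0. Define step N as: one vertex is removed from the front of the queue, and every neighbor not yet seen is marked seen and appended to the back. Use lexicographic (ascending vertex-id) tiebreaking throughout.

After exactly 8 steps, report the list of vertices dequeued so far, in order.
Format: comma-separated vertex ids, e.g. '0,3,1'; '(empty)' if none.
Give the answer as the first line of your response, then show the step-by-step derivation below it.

0,1,4,5,6,8,2,3

step 1: dequeue 0; queue=[1,4,5,6,8]; order=0
step 2: dequeue 1; queue=[4,5,6,8,2,3]; order=0,1
step 3: dequeue 4; queue=[5,6,8,2,3]; order=0,1,4
step 4: dequeue 5; queue=[6,8,2,3]; order=0,1,4,5
step 5: dequeue 6; queue=[8,2,3]; order=0,1,4,5,6
step 6: dequeue 8; queue=[2,3]; order=0,1,4,5,6,8
step 7: dequeue 2; queue=[3,7]; order=0,1,4,5,6,8,2
step 8: dequeue 3; queue=[7]; order=0,1,4,5,6,8,2,3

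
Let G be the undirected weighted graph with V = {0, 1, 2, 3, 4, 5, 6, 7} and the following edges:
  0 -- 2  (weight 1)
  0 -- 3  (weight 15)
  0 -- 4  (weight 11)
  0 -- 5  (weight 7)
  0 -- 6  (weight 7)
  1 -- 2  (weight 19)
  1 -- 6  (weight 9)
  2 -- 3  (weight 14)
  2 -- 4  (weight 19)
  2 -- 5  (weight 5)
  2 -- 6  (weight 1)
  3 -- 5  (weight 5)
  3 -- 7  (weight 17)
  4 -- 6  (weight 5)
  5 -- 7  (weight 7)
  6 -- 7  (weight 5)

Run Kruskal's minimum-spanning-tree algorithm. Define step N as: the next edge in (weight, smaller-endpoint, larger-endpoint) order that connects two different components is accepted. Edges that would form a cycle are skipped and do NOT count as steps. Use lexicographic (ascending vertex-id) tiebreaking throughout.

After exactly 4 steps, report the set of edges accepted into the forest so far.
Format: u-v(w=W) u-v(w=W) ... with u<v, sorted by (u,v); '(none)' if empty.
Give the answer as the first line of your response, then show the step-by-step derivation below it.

0-2(w=1) 2-5(w=5) 2-6(w=1) 3-5(w=5)

step 1: add edge 0-2 (w=1); MST = {0-2(w=1)}
step 2: add edge 2-6 (w=1); MST = {0-2(w=1) 2-6(w=1)}
step 3: add edge 2-5 (w=5); MST = {0-2(w=1) 2-5(w=5) 2-6(w=1)}
step 4: add edge 3-5 (w=5); MST = {0-2(w=1) 2-5(w=5) 2-6(w=1) 3-5(w=5)}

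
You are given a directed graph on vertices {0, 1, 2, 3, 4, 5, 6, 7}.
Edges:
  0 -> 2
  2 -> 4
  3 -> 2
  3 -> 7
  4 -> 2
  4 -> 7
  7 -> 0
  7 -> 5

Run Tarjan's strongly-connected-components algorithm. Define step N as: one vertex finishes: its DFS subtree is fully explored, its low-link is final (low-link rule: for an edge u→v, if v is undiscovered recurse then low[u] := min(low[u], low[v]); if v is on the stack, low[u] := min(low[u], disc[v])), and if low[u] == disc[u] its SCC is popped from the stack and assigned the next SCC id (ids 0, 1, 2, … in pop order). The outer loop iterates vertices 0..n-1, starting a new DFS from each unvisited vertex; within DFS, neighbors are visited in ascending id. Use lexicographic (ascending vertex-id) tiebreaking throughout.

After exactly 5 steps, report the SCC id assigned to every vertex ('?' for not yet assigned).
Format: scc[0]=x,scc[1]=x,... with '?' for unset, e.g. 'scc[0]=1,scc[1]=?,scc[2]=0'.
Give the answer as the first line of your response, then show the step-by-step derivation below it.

scc[0]=1,scc[1]=?,scc[2]=1,scc[3]=?,scc[4]=1,scc[5]=0,scc[6]=?,scc[7]=1

step 1: low=(low[0]=0,low[1]=?,low[2]=1,low[3]=?,low[4]=1,low[5]=4,low[6]=?,low[7]=0); scc=(scc[0]=?,scc[1]=?,scc[2]=?,scc[3]=?,scc[4]=?,scc[5]=0,scc[6]=?,scc[7]=?)
step 2: low=(low[0]=0,low[1]=?,low[2]=1,low[3]=?,low[4]=1,low[5]=4,low[6]=?,low[7]=0); scc=(scc[0]=?,scc[1]=?,scc[2]=?,scc[3]=?,scc[4]=?,scc[5]=0,scc[6]=?,scc[7]=?)
step 3: low=(low[0]=0,low[1]=?,low[2]=1,low[3]=?,low[4]=0,low[5]=4,low[6]=?,low[7]=0); scc=(scc[0]=?,scc[1]=?,scc[2]=?,scc[3]=?,scc[4]=?,scc[5]=0,scc[6]=?,scc[7]=?)
step 4: low=(low[0]=0,low[1]=?,low[2]=0,low[3]=?,low[4]=0,low[5]=4,low[6]=?,low[7]=0); scc=(scc[0]=?,scc[1]=?,scc[2]=?,scc[3]=?,scc[4]=?,scc[5]=0,scc[6]=?,scc[7]=?)
step 5: low=(low[0]=0,low[1]=?,low[2]=0,low[3]=?,low[4]=0,low[5]=4,low[6]=?,low[7]=0); scc=(scc[0]=1,scc[1]=?,scc[2]=1,scc[3]=?,scc[4]=1,scc[5]=0,scc[6]=?,scc[7]=1)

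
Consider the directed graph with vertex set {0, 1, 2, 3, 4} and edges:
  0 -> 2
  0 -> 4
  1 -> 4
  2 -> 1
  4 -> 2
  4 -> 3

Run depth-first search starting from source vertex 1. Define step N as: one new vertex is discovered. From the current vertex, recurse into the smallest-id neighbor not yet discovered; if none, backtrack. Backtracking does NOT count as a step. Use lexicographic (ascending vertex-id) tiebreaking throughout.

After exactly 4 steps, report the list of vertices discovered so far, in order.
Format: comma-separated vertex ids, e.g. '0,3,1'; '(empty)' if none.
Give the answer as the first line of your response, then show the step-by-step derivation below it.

1,4,2,3

step 1: discover 1; path=1; order=1
step 2: discover 4; path=1>4; order=1,4
step 3: discover 2; path=1>4>2; order=1,4,2
step 4: discover 3; path=1>4>3; order=1,4,2,3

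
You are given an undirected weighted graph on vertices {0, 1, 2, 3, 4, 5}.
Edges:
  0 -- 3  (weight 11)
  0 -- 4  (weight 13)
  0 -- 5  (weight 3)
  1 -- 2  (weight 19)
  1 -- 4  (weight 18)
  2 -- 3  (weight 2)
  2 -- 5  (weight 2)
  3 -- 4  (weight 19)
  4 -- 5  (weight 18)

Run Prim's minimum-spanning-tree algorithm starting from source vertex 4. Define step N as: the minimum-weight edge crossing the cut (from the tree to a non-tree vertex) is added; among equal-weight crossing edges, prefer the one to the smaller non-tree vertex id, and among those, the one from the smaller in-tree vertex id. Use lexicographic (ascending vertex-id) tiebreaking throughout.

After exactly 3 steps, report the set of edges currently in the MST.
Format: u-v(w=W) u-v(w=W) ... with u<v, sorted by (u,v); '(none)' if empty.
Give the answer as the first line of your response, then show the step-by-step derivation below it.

0-4(w=13) 0-5(w=3) 2-5(w=2)

step 1: add edge 0-4 (w=13); MST = {0-4(w=13)}
step 2: add edge 0-5 (w=3); MST = {0-4(w=13) 0-5(w=3)}
step 3: add edge 2-5 (w=2); MST = {0-4(w=13) 0-5(w=3) 2-5(w=2)}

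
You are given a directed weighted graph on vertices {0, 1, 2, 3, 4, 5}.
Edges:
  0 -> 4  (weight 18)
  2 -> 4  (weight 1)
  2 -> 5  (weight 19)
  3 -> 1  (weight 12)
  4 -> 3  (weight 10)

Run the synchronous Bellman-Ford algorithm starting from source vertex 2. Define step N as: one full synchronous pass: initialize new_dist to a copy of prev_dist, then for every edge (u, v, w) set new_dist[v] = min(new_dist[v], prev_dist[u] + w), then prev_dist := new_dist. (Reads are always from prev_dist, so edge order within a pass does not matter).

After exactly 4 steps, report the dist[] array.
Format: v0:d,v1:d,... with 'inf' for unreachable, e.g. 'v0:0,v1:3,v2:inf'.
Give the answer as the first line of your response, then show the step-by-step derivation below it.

v0:inf,v1:23,v2:0,v3:11,v4:1,v5:19

step 1: dist = v0:inf,v1:inf,v2:0,v3:inf,v4:1,v5:19
step 2: dist = v0:inf,v1:inf,v2:0,v3:11,v4:1,v5:19
step 3: dist = v0:inf,v1:23,v2:0,v3:11,v4:1,v5:19
step 4: dist = v0:inf,v1:23,v2:0,v3:11,v4:1,v5:19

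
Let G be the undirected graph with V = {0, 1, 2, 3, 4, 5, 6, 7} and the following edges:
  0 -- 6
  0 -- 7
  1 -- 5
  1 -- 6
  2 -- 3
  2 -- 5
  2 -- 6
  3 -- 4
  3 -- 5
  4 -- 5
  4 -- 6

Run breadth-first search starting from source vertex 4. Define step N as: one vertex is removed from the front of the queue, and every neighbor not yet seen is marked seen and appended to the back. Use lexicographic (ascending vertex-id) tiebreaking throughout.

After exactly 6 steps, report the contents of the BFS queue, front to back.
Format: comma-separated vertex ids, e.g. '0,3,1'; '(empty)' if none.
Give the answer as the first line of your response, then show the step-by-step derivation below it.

0

step 1: dequeue 4; queue=[3,5,6]; order=4
step 2: dequeue 3; queue=[5,6,2]; order=4,3
step 3: dequeue 5; queue=[6,2,1]; order=4,3,5
step 4: dequeue 6; queue=[2,1,0]; order=4,3,5,6
step 5: dequeue 2; queue=[1,0]; order=4,3,5,6,2
step 6: dequeue 1; queue=[0]; order=4,3,5,6,2,1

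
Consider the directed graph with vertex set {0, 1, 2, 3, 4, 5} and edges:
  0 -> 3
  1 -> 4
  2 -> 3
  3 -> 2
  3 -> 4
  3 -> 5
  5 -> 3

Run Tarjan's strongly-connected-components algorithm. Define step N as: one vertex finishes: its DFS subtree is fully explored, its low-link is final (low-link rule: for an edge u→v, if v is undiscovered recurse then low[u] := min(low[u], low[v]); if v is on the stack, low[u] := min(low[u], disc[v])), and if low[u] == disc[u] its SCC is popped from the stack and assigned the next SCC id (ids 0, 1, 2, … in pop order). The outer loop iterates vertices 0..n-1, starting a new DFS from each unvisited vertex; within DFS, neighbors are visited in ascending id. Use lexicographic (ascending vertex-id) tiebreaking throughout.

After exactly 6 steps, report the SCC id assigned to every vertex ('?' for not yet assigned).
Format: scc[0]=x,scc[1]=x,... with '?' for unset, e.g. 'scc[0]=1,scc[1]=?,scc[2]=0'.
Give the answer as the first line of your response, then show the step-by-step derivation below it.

scc[0]=2,scc[1]=3,scc[2]=1,scc[3]=1,scc[4]=0,scc[5]=1

step 1: low=(low[0]=0,low[1]=?,low[2]=1,low[3]=1,low[4]=?,low[5]=?); scc=(scc[0]=?,scc[1]=?,scc[2]=?,scc[3]=?,scc[4]=?,scc[5]=?)
step 2: low=(low[0]=0,low[1]=?,low[2]=1,low[3]=1,low[4]=3,low[5]=?); scc=(scc[0]=?,scc[1]=?,scc[2]=?,scc[3]=?,scc[4]=0,scc[5]=?)
step 3: low=(low[0]=0,low[1]=?,low[2]=1,low[3]=1,low[4]=3,low[5]=1); scc=(scc[0]=?,scc[1]=?,scc[2]=?,scc[3]=?,scc[4]=0,scc[5]=?)
step 4: low=(low[0]=0,low[1]=?,low[2]=1,low[3]=1,low[4]=3,low[5]=1); scc=(scc[0]=?,scc[1]=?,scc[2]=1,scc[3]=1,scc[4]=0,scc[5]=1)
step 5: low=(low[0]=0,low[1]=?,low[2]=1,low[3]=1,low[4]=3,low[5]=1); scc=(scc[0]=2,scc[1]=?,scc[2]=1,scc[3]=1,scc[4]=0,scc[5]=1)
step 6: low=(low[0]=0,low[1]=5,low[2]=1,low[3]=1,low[4]=3,low[5]=1); scc=(scc[0]=2,scc[1]=3,scc[2]=1,scc[3]=1,scc[4]=0,scc[5]=1)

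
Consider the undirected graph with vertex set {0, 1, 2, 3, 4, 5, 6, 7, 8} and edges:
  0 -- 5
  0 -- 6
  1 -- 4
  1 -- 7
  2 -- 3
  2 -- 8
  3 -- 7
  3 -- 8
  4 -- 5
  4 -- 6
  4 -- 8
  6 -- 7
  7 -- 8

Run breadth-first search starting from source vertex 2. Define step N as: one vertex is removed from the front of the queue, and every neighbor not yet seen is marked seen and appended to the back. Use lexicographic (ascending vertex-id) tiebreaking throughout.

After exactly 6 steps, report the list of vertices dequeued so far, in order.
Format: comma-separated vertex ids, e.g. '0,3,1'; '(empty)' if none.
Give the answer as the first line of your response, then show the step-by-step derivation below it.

2,3,8,7,4,1

step 1: dequeue 2; queue=[3,8]; order=2
step 2: dequeue 3; queue=[8,7]; order=2,3
step 3: dequeue 8; queue=[7,4]; order=2,3,8
step 4: dequeue 7; queue=[4,1,6]; order=2,3,8,7
step 5: dequeue 4; queue=[1,6,5]; order=2,3,8,7,4
step 6: dequeue 1; queue=[6,5]; order=2,3,8,7,4,1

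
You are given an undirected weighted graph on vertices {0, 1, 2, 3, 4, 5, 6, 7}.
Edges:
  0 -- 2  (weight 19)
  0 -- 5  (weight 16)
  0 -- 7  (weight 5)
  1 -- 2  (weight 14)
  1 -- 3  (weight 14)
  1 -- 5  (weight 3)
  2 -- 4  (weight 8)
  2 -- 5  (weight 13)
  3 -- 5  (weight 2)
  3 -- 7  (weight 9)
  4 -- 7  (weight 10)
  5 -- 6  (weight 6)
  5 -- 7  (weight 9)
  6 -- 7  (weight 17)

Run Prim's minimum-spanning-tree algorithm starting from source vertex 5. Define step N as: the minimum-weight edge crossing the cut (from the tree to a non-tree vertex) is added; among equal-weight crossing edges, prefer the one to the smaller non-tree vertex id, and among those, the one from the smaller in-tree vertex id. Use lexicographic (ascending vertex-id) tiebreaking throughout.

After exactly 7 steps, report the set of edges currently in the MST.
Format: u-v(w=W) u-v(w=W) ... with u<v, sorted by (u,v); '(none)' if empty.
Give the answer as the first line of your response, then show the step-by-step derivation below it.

0-7(w=5) 1-5(w=3) 2-4(w=8) 3-5(w=2) 3-7(w=9) 4-7(w=10) 5-6(w=6)

step 1: add edge 3-5 (w=2); MST = {3-5(w=2)}
step 2: add edge 1-5 (w=3); MST = {1-5(w=3) 3-5(w=2)}
step 3: add edge 5-6 (w=6); MST = {1-5(w=3) 3-5(w=2) 5-6(w=6)}
step 4: add edge 3-7 (w=9); MST = {1-5(w=3) 3-5(w=2) 3-7(w=9) 5-6(w=6)}
step 5: add edge 0-7 (w=5); MST = {0-7(w=5) 1-5(w=3) 3-5(w=2) 3-7(w=9) 5-6(w=6)}
step 6: add edge 4-7 (w=10); MST = {0-7(w=5) 1-5(w=3) 3-5(w=2) 3-7(w=9) 4-7(w=10) 5-6(w=6)}
step 7: add edge 2-4 (w=8); MST = {0-7(w=5) 1-5(w=3) 2-4(w=8) 3-5(w=2) 3-7(w=9) 4-7(w=10) 5-6(w=6)}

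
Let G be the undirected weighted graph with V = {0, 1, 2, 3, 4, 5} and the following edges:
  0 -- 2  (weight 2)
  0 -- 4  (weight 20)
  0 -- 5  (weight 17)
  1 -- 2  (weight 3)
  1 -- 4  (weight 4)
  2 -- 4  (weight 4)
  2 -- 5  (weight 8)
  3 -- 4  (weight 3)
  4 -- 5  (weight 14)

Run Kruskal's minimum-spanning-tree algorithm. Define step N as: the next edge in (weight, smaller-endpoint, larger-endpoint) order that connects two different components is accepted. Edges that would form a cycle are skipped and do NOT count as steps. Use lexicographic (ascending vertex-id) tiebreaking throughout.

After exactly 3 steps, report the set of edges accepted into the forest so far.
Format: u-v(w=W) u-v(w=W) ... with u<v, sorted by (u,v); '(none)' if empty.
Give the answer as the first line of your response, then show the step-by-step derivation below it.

0-2(w=2) 1-2(w=3) 3-4(w=3)

step 1: add edge 0-2 (w=2); MST = {0-2(w=2)}
step 2: add edge 1-2 (w=3); MST = {0-2(w=2) 1-2(w=3)}
step 3: add edge 3-4 (w=3); MST = {0-2(w=2) 1-2(w=3) 3-4(w=3)}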